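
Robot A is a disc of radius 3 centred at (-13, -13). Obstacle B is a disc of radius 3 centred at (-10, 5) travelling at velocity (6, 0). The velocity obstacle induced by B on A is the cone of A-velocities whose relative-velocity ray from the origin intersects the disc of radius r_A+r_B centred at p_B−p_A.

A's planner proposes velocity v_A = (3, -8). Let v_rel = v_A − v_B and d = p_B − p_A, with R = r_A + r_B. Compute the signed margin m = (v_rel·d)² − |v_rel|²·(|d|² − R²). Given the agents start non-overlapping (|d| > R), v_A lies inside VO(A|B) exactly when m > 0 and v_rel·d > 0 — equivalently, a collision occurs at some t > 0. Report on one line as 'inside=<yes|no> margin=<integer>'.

d = (3, 18),  |d|² = 333;  R = 3+3 = 6,  c = 333−6² = 297
v_rel = (-3, -8),  |v_rel|² = 73;  v_rel·d = (-3)·(3) + (-8)·(18) = -153
73·t² + 306·t + 297 = 0  ⇒  m = (-153)² − 73·297 = 1728
m = 1728 > 0,  v_rel·d = -153 < 0  ⇒  outside

inside=no margin=1728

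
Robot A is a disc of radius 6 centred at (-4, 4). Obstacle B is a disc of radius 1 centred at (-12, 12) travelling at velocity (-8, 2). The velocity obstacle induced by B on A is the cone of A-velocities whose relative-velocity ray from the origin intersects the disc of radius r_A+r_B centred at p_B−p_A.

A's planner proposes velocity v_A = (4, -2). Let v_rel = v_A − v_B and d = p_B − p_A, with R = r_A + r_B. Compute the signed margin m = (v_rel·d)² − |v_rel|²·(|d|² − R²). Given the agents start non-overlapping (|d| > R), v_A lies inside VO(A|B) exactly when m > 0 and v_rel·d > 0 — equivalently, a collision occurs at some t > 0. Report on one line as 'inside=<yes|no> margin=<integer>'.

d = (-8, 8),  |d|² = 128;  R = 6+1 = 7,  c = 128−7² = 79
v_rel = (12, -4),  |v_rel|² = 160;  v_rel·d = (12)·(-8) + (-4)·(8) = -128
160·t² + 256·t + 79 = 0  ⇒  m = (-128)² − 160·79 = 3744
m = 3744 > 0,  v_rel·d = -128 < 0  ⇒  outside

inside=no margin=3744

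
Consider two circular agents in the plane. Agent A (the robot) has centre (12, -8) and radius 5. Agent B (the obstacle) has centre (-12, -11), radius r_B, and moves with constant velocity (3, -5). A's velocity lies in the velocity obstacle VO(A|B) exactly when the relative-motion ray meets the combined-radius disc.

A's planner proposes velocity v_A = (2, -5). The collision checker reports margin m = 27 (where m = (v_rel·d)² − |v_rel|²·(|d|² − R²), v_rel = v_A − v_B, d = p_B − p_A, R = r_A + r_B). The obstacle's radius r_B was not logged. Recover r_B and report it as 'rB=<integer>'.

m = 27
d = (-24, -3);  v_rel = (-1, 0),  |v_rel|² = 1
v_rel×d = (-1)·(-3) − (0)·(-24) = 3
since m = R²·1 − 3²:  R² = (9 + 27) / 1 = 36
R = √36 = 6  ⇒  r_B = 6 − 5 = 1

rB=1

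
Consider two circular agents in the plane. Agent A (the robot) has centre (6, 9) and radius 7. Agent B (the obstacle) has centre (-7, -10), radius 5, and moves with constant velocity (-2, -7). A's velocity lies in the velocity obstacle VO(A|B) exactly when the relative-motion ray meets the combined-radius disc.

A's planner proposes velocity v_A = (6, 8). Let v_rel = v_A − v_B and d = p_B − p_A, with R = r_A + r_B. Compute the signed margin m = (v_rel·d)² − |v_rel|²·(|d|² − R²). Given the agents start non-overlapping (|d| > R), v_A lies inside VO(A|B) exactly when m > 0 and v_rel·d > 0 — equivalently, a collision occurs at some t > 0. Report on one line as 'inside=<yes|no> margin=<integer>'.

d = (-13, -19),  |d|² = 530;  R = 7+5 = 12,  c = 530−12² = 386
v_rel = (8, 15),  |v_rel|² = 289;  v_rel·d = (8)·(-13) + (15)·(-19) = -389
289·t² + 778·t + 386 = 0  ⇒  m = (-389)² − 289·386 = 39767
m = 39767 > 0,  v_rel·d = -389 < 0  ⇒  outside

inside=no margin=39767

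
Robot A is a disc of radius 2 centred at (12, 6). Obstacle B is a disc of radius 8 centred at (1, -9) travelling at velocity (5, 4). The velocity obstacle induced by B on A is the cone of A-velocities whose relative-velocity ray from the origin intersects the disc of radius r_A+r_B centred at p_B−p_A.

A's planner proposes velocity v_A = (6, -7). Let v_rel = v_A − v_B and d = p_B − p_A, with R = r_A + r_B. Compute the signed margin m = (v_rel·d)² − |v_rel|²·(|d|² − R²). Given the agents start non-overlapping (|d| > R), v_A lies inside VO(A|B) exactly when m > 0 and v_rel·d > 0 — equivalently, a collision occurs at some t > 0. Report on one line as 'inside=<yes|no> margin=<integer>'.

d = (-11, -15),  |d|² = 346;  R = 2+8 = 10,  c = 346−10² = 246
v_rel = (1, -11),  |v_rel|² = 122;  v_rel·d = (1)·(-11) + (-11)·(-15) = 154
122·t² − 308·t + 246 = 0  ⇒  m = 154² − 122·246 = -6296
m = -6296 < 0,  v_rel·d = 154 > 0  ⇒  outside

inside=no margin=-6296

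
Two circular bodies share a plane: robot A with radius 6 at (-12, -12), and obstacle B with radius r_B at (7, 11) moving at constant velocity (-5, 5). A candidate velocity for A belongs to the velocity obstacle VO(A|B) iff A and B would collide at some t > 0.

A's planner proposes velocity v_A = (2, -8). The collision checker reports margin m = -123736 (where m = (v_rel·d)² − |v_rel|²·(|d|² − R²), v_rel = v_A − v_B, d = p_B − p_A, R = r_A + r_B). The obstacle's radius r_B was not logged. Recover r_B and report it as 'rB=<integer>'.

m = -123736
d = (19, 23);  v_rel = (7, -13),  |v_rel|² = 218
v_rel×d = (7)·(23) − (-13)·(19) = 408
since m = R²·218 − 408²:  R² = (166464 + -123736) / 218 = 196
R = √196 = 14  ⇒  r_B = 14 − 6 = 8

rB=8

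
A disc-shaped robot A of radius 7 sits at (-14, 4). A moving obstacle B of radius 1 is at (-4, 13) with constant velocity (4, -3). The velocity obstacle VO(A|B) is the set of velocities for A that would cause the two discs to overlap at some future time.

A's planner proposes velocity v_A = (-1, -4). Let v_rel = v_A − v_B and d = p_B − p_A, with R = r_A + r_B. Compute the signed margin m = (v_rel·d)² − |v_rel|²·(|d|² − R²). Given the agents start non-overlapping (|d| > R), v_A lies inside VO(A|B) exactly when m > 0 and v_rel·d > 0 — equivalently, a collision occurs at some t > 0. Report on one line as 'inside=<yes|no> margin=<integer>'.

d = (10, 9),  |d|² = 181;  R = 7+1 = 8,  c = 181−8² = 117
v_rel = (-5, -1),  |v_rel|² = 26;  v_rel·d = (-5)·(10) + (-1)·(9) = -59
26·t² + 118·t + 117 = 0  ⇒  m = (-59)² − 26·117 = 439
m = 439 > 0,  v_rel·d = -59 < 0  ⇒  outside

inside=no margin=439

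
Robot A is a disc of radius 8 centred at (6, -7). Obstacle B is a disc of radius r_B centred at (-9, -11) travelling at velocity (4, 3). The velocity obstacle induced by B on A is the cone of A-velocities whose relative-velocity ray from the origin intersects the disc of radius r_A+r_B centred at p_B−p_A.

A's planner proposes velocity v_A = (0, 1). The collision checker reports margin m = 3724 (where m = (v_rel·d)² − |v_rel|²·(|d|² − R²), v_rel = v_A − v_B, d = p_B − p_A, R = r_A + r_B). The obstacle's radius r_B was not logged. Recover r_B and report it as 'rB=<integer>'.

m = 3724
d = (-15, -4);  v_rel = (-4, -2),  |v_rel|² = 20
v_rel×d = (-4)·(-4) − (-2)·(-15) = -14
since m = R²·20 − (-14)²:  R² = (196 + 3724) / 20 = 196
R = √196 = 14  ⇒  r_B = 14 − 8 = 6

rB=6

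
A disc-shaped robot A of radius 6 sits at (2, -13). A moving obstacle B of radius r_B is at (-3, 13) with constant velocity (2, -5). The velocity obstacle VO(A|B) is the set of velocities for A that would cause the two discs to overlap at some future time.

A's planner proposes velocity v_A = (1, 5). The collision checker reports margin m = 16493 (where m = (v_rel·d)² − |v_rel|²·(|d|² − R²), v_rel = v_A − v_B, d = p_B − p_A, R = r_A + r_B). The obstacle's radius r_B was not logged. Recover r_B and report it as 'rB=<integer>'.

m = 16493
d = (-5, 26);  v_rel = (-1, 10),  |v_rel|² = 101
v_rel×d = (-1)·(26) − (10)·(-5) = 24
since m = R²·101 − 24²:  R² = (576 + 16493) / 101 = 169
R = √169 = 13  ⇒  r_B = 13 − 6 = 7

rB=7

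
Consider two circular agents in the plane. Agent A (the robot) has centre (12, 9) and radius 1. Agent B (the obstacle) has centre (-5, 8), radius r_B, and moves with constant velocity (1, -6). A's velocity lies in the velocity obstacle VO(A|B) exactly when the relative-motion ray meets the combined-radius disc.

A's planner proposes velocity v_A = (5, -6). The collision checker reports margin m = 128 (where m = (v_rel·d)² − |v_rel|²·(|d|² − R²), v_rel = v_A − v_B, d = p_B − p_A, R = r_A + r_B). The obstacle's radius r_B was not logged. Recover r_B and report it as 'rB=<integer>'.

m = 128
d = (-17, -1);  v_rel = (4, 0),  |v_rel|² = 16
v_rel×d = (4)·(-1) − (0)·(-17) = -4
since m = R²·16 − (-4)²:  R² = (16 + 128) / 16 = 9
R = √9 = 3  ⇒  r_B = 3 − 1 = 2

rB=2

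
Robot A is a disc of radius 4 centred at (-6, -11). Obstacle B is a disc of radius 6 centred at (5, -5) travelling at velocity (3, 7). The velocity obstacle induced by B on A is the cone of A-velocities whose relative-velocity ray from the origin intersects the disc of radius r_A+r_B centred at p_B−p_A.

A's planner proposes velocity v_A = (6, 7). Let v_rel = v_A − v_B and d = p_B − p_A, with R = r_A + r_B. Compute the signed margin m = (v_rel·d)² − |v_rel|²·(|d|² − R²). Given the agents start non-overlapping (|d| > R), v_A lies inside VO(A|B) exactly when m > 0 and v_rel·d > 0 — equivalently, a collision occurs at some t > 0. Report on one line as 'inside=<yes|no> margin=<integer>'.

d = (11, 6),  |d|² = 157;  R = 4+6 = 10,  c = 157−10² = 57
v_rel = (3, 0),  |v_rel|² = 9;  v_rel·d = (3)·(11) + (0)·(6) = 33
9·t² − 66·t + 57 = 0  ⇒  m = 33² − 9·57 = 576
m = 576 > 0,  v_rel·d = 33 > 0  ⇒  inside

inside=yes margin=576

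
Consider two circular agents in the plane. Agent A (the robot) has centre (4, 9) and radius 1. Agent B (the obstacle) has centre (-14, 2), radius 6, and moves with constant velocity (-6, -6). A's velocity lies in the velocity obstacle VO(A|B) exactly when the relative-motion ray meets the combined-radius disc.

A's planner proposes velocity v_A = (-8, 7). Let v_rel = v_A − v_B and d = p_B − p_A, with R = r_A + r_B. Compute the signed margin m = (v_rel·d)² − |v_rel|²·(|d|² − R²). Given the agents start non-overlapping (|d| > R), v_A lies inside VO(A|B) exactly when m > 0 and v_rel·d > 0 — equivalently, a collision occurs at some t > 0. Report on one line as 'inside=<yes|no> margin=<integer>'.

d = (-18, -7),  |d|² = 373;  R = 1+6 = 7,  c = 373−7² = 324
v_rel = (-2, 13),  |v_rel|² = 173;  v_rel·d = (-2)·(-18) + (13)·(-7) = -55
173·t² + 110·t + 324 = 0  ⇒  m = (-55)² − 173·324 = -53027
m = -53027 < 0,  v_rel·d = -55 < 0  ⇒  outside

inside=no margin=-53027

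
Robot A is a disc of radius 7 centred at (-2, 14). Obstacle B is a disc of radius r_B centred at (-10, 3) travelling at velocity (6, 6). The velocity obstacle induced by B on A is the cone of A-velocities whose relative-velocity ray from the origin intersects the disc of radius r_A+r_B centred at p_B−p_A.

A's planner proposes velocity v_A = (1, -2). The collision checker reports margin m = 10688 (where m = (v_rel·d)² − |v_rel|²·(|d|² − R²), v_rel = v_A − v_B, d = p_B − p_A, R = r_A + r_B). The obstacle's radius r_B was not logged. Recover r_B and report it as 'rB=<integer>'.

m = 10688
d = (-8, -11);  v_rel = (-5, -8),  |v_rel|² = 89
v_rel×d = (-5)·(-11) − (-8)·(-8) = -9
since m = R²·89 − (-9)²:  R² = (81 + 10688) / 89 = 121
R = √121 = 11  ⇒  r_B = 11 − 7 = 4

rB=4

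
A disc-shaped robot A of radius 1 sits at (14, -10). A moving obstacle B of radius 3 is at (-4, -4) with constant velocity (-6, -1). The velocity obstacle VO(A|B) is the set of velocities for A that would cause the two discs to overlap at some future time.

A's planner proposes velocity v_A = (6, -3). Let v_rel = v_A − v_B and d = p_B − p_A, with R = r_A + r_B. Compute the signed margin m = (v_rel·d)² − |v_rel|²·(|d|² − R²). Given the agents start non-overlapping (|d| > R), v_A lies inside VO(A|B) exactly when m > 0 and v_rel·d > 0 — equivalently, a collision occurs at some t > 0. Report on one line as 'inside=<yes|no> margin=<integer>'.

d = (-18, 6),  |d|² = 360;  R = 1+3 = 4,  c = 360−4² = 344
v_rel = (12, -2),  |v_rel|² = 148;  v_rel·d = (12)·(-18) + (-2)·(6) = -228
148·t² + 456·t + 344 = 0  ⇒  m = (-228)² − 148·344 = 1072
m = 1072 > 0,  v_rel·d = -228 < 0  ⇒  outside

inside=no margin=1072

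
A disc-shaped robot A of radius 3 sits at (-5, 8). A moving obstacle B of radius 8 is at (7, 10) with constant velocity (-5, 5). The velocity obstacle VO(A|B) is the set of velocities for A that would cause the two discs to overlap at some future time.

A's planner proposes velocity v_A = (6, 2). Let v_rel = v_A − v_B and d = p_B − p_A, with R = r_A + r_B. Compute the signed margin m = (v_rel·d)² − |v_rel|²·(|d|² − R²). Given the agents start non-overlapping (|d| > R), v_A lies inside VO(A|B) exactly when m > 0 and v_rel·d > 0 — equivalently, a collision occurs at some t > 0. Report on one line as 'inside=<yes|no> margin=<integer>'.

d = (12, 2),  |d|² = 148;  R = 3+8 = 11,  c = 148−11² = 27
v_rel = (11, -3),  |v_rel|² = 130;  v_rel·d = (11)·(12) + (-3)·(2) = 126
130·t² − 252·t + 27 = 0  ⇒  m = 126² − 130·27 = 12366
m = 12366 > 0,  v_rel·d = 126 > 0  ⇒  inside

inside=yes margin=12366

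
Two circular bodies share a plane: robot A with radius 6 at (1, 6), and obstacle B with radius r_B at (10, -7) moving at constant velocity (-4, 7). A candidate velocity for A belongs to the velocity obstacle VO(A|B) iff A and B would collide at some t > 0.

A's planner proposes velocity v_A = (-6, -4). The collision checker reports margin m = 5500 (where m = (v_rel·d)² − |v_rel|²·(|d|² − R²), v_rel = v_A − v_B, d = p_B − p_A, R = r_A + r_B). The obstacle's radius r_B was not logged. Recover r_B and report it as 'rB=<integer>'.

m = 5500
d = (9, -13);  v_rel = (-2, -11),  |v_rel|² = 125
v_rel×d = (-2)·(-13) − (-11)·(9) = 125
since m = R²·125 − 125²:  R² = (15625 + 5500) / 125 = 169
R = √169 = 13  ⇒  r_B = 13 − 6 = 7

rB=7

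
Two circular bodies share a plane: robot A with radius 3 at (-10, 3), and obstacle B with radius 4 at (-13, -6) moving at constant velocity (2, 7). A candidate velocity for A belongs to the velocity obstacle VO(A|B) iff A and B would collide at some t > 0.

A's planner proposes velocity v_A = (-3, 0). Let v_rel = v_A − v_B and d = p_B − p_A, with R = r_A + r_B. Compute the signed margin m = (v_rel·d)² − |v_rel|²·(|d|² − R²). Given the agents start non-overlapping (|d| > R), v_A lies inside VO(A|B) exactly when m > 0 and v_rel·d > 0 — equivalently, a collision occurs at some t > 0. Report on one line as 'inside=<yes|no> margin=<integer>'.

d = (-3, -9),  |d|² = 90;  R = 3+4 = 7,  c = 90−7² = 41
v_rel = (-5, -7),  |v_rel|² = 74;  v_rel·d = (-5)·(-3) + (-7)·(-9) = 78
74·t² − 156·t + 41 = 0  ⇒  m = 78² − 74·41 = 3050
m = 3050 > 0,  v_rel·d = 78 > 0  ⇒  inside

inside=yes margin=3050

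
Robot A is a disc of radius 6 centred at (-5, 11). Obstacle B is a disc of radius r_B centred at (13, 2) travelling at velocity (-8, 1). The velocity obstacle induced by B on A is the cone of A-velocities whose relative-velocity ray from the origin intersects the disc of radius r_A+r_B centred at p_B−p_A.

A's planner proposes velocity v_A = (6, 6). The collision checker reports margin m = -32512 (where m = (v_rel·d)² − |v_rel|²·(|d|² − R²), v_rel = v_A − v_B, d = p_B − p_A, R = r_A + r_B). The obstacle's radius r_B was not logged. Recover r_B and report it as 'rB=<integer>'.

m = -32512
d = (18, -9);  v_rel = (14, 5),  |v_rel|² = 221
v_rel×d = (14)·(-9) − (5)·(18) = -216
since m = R²·221 − (-216)²:  R² = (46656 + -32512) / 221 = 64
R = √64 = 8  ⇒  r_B = 8 − 6 = 2

rB=2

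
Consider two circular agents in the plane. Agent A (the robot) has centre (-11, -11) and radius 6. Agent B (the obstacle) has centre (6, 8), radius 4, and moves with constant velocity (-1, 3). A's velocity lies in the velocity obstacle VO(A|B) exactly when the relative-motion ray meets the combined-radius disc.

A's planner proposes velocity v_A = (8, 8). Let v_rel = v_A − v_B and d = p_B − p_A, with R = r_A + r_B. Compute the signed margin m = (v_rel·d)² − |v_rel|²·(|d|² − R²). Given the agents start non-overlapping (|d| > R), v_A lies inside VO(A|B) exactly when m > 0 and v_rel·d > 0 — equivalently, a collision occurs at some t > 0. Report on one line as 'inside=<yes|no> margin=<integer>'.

d = (17, 19),  |d|² = 650;  R = 6+4 = 10,  c = 650−10² = 550
v_rel = (9, 5),  |v_rel|² = 106;  v_rel·d = (9)·(17) + (5)·(19) = 248
106·t² − 496·t + 550 = 0  ⇒  m = 248² − 106·550 = 3204
m = 3204 > 0,  v_rel·d = 248 > 0  ⇒  inside

inside=yes margin=3204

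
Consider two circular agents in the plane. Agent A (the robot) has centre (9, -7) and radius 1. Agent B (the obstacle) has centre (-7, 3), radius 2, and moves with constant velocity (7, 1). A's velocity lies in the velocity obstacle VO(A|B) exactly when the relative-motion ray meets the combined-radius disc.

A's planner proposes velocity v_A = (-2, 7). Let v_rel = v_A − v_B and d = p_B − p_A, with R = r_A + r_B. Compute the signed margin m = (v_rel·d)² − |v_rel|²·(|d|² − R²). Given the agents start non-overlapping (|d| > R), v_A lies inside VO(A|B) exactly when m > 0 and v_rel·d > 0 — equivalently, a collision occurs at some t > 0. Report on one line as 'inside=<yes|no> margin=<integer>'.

d = (-16, 10),  |d|² = 356;  R = 1+2 = 3,  c = 356−3² = 347
v_rel = (-9, 6),  |v_rel|² = 117;  v_rel·d = (-9)·(-16) + (6)·(10) = 204
117·t² − 408·t + 347 = 0  ⇒  m = 204² − 117·347 = 1017
m = 1017 > 0,  v_rel·d = 204 > 0  ⇒  inside

inside=yes margin=1017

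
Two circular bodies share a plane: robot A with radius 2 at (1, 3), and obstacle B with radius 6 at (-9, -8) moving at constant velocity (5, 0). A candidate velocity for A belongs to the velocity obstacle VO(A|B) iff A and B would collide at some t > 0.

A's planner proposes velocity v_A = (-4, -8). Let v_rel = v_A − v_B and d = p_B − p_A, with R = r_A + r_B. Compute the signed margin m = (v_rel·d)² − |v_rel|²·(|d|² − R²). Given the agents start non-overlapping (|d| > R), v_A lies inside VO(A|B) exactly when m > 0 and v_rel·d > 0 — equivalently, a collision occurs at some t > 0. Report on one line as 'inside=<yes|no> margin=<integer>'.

d = (-10, -11),  |d|² = 221;  R = 2+6 = 8,  c = 221−8² = 157
v_rel = (-9, -8),  |v_rel|² = 145;  v_rel·d = (-9)·(-10) + (-8)·(-11) = 178
145·t² − 356·t + 157 = 0  ⇒  m = 178² − 145·157 = 8919
m = 8919 > 0,  v_rel·d = 178 > 0  ⇒  inside

inside=yes margin=8919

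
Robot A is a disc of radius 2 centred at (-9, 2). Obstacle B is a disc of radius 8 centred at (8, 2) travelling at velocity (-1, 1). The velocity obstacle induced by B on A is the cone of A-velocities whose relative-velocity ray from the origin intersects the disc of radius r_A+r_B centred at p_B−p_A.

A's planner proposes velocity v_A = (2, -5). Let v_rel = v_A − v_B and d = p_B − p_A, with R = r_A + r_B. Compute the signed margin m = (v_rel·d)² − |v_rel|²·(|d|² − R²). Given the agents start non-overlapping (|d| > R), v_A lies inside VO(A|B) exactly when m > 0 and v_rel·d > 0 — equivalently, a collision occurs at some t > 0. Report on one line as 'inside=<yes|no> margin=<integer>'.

d = (17, 0),  |d|² = 289;  R = 2+8 = 10,  c = 289−10² = 189
v_rel = (3, -6),  |v_rel|² = 45;  v_rel·d = (3)·(17) + (-6)·(0) = 51
45·t² − 102·t + 189 = 0  ⇒  m = 51² − 45·189 = -5904
m = -5904 < 0,  v_rel·d = 51 > 0  ⇒  outside

inside=no margin=-5904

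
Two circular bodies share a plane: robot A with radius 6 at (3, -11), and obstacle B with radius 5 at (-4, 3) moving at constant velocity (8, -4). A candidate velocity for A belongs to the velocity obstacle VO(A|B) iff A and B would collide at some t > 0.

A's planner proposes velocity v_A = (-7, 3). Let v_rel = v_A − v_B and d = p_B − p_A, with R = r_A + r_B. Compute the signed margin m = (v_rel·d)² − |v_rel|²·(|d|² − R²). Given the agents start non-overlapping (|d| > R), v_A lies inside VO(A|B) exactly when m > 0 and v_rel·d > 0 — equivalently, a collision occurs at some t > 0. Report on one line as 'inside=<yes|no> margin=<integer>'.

d = (-7, 14),  |d|² = 245;  R = 6+5 = 11,  c = 245−11² = 124
v_rel = (-15, 7),  |v_rel|² = 274;  v_rel·d = (-15)·(-7) + (7)·(14) = 203
274·t² − 406·t + 124 = 0  ⇒  m = 203² − 274·124 = 7233
m = 7233 > 0,  v_rel·d = 203 > 0  ⇒  inside

inside=yes margin=7233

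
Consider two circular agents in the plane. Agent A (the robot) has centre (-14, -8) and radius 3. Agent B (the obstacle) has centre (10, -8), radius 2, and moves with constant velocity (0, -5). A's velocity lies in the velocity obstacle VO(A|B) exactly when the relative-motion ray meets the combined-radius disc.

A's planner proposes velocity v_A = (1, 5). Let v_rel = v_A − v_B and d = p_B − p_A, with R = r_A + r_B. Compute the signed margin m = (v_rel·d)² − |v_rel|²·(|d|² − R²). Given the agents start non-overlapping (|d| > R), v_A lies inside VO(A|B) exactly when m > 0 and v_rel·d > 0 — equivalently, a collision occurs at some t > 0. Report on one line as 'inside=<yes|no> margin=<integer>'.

d = (24, 0),  |d|² = 576;  R = 3+2 = 5,  c = 576−5² = 551
v_rel = (1, 10),  |v_rel|² = 101;  v_rel·d = (1)·(24) + (10)·(0) = 24
101·t² − 48·t + 551 = 0  ⇒  m = 24² − 101·551 = -55075
m = -55075 < 0,  v_rel·d = 24 > 0  ⇒  outside

inside=no margin=-55075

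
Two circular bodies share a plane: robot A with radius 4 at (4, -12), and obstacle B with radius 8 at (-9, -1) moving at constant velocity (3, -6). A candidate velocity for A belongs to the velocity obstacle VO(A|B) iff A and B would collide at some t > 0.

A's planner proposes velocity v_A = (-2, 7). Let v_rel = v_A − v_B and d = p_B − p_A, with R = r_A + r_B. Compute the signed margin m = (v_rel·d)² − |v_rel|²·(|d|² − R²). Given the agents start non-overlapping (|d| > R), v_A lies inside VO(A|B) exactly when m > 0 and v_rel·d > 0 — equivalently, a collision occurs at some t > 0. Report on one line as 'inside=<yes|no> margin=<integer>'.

d = (-13, 11),  |d|² = 290;  R = 4+8 = 12,  c = 290−12² = 146
v_rel = (-5, 13),  |v_rel|² = 194;  v_rel·d = (-5)·(-13) + (13)·(11) = 208
194·t² − 416·t + 146 = 0  ⇒  m = 208² − 194·146 = 14940
m = 14940 > 0,  v_rel·d = 208 > 0  ⇒  inside

inside=yes margin=14940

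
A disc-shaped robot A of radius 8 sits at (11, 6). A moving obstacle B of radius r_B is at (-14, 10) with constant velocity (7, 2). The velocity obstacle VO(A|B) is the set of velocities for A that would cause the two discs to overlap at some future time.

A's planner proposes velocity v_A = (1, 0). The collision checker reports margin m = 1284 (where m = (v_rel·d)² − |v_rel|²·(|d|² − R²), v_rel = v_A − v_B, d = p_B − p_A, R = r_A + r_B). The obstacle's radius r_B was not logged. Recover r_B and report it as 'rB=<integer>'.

m = 1284
d = (-25, 4);  v_rel = (-6, -2),  |v_rel|² = 40
v_rel×d = (-6)·(4) − (-2)·(-25) = -74
since m = R²·40 − (-74)²:  R² = (5476 + 1284) / 40 = 169
R = √169 = 13  ⇒  r_B = 13 − 8 = 5

rB=5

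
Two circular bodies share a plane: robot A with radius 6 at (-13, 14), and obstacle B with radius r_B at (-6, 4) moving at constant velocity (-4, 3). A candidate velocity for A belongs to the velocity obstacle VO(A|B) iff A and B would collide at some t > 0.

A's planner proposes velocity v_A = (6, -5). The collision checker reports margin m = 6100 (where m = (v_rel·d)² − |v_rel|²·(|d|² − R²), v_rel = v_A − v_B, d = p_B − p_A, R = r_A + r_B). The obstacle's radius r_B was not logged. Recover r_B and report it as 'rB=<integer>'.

m = 6100
d = (7, -10);  v_rel = (10, -8),  |v_rel|² = 164
v_rel×d = (10)·(-10) − (-8)·(7) = -44
since m = R²·164 − (-44)²:  R² = (1936 + 6100) / 164 = 49
R = √49 = 7  ⇒  r_B = 7 − 6 = 1

rB=1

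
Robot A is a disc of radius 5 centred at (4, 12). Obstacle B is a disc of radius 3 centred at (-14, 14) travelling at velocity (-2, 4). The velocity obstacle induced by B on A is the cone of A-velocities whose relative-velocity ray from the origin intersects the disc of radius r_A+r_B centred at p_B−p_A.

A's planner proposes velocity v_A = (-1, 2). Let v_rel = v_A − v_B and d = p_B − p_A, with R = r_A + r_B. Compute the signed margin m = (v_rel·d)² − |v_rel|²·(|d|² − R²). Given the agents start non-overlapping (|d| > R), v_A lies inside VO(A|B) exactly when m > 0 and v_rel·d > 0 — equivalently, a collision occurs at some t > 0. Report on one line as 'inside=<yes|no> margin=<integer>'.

d = (-18, 2),  |d|² = 328;  R = 5+3 = 8,  c = 328−8² = 264
v_rel = (1, -2),  |v_rel|² = 5;  v_rel·d = (1)·(-18) + (-2)·(2) = -22
5·t² + 44·t + 264 = 0  ⇒  m = (-22)² − 5·264 = -836
m = -836 < 0,  v_rel·d = -22 < 0  ⇒  outside

inside=no margin=-836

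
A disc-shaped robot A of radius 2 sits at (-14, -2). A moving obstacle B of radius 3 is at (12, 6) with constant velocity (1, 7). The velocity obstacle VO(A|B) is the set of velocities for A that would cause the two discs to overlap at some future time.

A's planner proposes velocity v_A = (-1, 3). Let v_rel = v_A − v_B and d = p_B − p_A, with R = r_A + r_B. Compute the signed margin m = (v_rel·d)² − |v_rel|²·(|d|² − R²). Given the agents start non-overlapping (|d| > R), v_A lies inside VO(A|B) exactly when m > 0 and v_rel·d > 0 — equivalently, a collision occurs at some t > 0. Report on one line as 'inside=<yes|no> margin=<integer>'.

d = (26, 8),  |d|² = 740;  R = 2+3 = 5,  c = 740−5² = 715
v_rel = (-2, -4),  |v_rel|² = 20;  v_rel·d = (-2)·(26) + (-4)·(8) = -84
20·t² + 168·t + 715 = 0  ⇒  m = (-84)² − 20·715 = -7244
m = -7244 < 0,  v_rel·d = -84 < 0  ⇒  outside

inside=no margin=-7244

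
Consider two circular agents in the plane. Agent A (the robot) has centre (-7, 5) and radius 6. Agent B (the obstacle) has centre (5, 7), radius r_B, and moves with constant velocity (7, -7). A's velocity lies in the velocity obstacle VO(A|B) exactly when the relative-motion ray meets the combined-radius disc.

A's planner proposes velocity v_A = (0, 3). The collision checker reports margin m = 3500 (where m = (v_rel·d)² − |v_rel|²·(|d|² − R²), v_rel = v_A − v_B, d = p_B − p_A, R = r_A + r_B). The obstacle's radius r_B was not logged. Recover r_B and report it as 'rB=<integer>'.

m = 3500
d = (12, 2);  v_rel = (-7, 10),  |v_rel|² = 149
v_rel×d = (-7)·(2) − (10)·(12) = -134
since m = R²·149 − (-134)²:  R² = (17956 + 3500) / 149 = 144
R = √144 = 12  ⇒  r_B = 12 − 6 = 6

rB=6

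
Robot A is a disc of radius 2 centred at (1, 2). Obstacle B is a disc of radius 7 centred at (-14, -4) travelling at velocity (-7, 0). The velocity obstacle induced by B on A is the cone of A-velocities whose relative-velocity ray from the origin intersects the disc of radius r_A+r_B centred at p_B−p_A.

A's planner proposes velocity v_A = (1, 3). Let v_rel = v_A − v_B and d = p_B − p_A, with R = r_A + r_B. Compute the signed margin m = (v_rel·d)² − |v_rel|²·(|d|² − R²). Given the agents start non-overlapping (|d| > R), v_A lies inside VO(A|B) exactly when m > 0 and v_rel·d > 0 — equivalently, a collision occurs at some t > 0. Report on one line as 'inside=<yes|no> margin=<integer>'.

d = (-15, -6),  |d|² = 261;  R = 2+7 = 9,  c = 261−9² = 180
v_rel = (8, 3),  |v_rel|² = 73;  v_rel·d = (8)·(-15) + (3)·(-6) = -138
73·t² + 276·t + 180 = 0  ⇒  m = (-138)² − 73·180 = 5904
m = 5904 > 0,  v_rel·d = -138 < 0  ⇒  outside

inside=no margin=5904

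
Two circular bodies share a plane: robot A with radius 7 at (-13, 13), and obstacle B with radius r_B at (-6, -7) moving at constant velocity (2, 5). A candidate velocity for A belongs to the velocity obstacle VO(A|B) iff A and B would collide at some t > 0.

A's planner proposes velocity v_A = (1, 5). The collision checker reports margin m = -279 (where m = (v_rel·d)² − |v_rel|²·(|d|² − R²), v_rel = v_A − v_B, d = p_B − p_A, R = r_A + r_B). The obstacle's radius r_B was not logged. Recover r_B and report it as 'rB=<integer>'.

m = -279
d = (7, -20);  v_rel = (-1, 0),  |v_rel|² = 1
v_rel×d = (-1)·(-20) − (0)·(7) = 20
since m = R²·1 − 20²:  R² = (400 + -279) / 1 = 121
R = √121 = 11  ⇒  r_B = 11 − 7 = 4

rB=4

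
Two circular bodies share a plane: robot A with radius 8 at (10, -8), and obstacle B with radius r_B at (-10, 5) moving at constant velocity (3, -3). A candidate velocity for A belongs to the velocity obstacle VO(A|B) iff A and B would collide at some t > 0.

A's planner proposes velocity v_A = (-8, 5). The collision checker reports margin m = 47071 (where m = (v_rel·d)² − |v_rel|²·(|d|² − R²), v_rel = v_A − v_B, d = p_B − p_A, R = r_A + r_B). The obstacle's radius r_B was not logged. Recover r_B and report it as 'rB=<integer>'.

m = 47071
d = (-20, 13);  v_rel = (-11, 8),  |v_rel|² = 185
v_rel×d = (-11)·(13) − (8)·(-20) = 17
since m = R²·185 − 17²:  R² = (289 + 47071) / 185 = 256
R = √256 = 16  ⇒  r_B = 16 − 8 = 8

rB=8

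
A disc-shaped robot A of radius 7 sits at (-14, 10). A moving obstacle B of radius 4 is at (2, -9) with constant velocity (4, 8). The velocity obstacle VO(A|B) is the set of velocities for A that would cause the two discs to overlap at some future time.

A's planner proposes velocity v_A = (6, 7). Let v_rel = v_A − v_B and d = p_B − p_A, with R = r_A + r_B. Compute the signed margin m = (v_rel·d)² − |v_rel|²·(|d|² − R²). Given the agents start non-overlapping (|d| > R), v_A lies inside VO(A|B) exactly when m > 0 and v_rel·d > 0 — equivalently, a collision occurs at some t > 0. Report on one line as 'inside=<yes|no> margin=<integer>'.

d = (16, -19),  |d|² = 617;  R = 7+4 = 11,  c = 617−11² = 496
v_rel = (2, -1),  |v_rel|² = 5;  v_rel·d = (2)·(16) + (-1)·(-19) = 51
5·t² − 102·t + 496 = 0  ⇒  m = 51² − 5·496 = 121
m = 121 > 0,  v_rel·d = 51 > 0  ⇒  inside

inside=yes margin=121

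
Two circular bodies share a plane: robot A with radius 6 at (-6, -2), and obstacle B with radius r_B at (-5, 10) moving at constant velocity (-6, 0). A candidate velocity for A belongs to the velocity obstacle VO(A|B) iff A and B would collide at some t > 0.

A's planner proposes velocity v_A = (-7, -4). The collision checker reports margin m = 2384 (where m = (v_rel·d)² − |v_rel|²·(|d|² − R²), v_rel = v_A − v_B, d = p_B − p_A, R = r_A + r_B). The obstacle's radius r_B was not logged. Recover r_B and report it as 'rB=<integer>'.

m = 2384
d = (1, 12);  v_rel = (-1, -4),  |v_rel|² = 17
v_rel×d = (-1)·(12) − (-4)·(1) = -8
since m = R²·17 − (-8)²:  R² = (64 + 2384) / 17 = 144
R = √144 = 12  ⇒  r_B = 12 − 6 = 6

rB=6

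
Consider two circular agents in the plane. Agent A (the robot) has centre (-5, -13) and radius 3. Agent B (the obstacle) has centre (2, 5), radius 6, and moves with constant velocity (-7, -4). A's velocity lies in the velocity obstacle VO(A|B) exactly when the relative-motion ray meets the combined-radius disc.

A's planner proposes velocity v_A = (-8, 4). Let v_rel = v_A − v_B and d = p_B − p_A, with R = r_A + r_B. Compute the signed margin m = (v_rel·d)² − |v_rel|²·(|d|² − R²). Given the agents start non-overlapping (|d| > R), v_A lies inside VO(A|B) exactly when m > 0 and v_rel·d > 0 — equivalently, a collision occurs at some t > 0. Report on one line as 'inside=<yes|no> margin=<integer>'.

d = (7, 18),  |d|² = 373;  R = 3+6 = 9,  c = 373−9² = 292
v_rel = (-1, 8),  |v_rel|² = 65;  v_rel·d = (-1)·(7) + (8)·(18) = 137
65·t² − 274·t + 292 = 0  ⇒  m = 137² − 65·292 = -211
m = -211 < 0,  v_rel·d = 137 > 0  ⇒  outside

inside=no margin=-211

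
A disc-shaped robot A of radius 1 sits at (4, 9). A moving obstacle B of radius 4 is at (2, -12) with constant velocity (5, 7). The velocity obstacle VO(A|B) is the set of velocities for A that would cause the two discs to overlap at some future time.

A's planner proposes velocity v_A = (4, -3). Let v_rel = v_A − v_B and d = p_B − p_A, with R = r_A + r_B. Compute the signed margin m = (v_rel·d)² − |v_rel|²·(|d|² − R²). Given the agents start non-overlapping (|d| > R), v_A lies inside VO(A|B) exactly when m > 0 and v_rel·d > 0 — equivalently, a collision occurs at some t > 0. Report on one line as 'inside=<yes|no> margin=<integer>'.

d = (-2, -21),  |d|² = 445;  R = 1+4 = 5,  c = 445−5² = 420
v_rel = (-1, -10),  |v_rel|² = 101;  v_rel·d = (-1)·(-2) + (-10)·(-21) = 212
101·t² − 424·t + 420 = 0  ⇒  m = 212² − 101·420 = 2524
m = 2524 > 0,  v_rel·d = 212 > 0  ⇒  inside

inside=yes margin=2524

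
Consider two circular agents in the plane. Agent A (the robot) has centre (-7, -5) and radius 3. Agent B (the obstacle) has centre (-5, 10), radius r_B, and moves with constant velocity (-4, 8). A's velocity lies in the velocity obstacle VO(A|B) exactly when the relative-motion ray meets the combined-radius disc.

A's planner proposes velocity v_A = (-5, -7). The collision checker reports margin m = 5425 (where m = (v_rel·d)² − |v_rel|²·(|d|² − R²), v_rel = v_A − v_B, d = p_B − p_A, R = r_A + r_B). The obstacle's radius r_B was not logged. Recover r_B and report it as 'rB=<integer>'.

m = 5425
d = (2, 15);  v_rel = (-1, -15),  |v_rel|² = 226
v_rel×d = (-1)·(15) − (-15)·(2) = 15
since m = R²·226 − 15²:  R² = (225 + 5425) / 226 = 25
R = √25 = 5  ⇒  r_B = 5 − 3 = 2

rB=2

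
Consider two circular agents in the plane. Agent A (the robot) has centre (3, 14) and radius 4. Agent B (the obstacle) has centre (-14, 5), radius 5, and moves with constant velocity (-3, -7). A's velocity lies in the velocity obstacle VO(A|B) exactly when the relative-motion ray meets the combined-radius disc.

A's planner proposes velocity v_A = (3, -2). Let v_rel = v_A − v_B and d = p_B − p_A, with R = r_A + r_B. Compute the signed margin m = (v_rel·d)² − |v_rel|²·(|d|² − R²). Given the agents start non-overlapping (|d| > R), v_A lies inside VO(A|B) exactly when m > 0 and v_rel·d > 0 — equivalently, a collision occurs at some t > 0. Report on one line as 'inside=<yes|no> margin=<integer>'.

d = (-17, -9),  |d|² = 370;  R = 4+5 = 9,  c = 370−9² = 289
v_rel = (6, 5),  |v_rel|² = 61;  v_rel·d = (6)·(-17) + (5)·(-9) = -147
61·t² + 294·t + 289 = 0  ⇒  m = (-147)² − 61·289 = 3980
m = 3980 > 0,  v_rel·d = -147 < 0  ⇒  outside

inside=no margin=3980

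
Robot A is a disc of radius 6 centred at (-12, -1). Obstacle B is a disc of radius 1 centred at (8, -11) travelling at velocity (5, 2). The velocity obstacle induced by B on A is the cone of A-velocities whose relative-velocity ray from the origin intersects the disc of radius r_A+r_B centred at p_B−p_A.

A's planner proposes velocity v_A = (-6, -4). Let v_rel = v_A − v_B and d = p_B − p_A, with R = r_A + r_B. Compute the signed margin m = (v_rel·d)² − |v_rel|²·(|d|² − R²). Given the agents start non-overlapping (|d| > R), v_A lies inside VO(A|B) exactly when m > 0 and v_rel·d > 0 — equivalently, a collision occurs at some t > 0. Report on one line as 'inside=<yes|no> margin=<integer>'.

d = (20, -10),  |d|² = 500;  R = 6+1 = 7,  c = 500−7² = 451
v_rel = (-11, -6),  |v_rel|² = 157;  v_rel·d = (-11)·(20) + (-6)·(-10) = -160
157·t² + 320·t + 451 = 0  ⇒  m = (-160)² − 157·451 = -45207
m = -45207 < 0,  v_rel·d = -160 < 0  ⇒  outside

inside=no margin=-45207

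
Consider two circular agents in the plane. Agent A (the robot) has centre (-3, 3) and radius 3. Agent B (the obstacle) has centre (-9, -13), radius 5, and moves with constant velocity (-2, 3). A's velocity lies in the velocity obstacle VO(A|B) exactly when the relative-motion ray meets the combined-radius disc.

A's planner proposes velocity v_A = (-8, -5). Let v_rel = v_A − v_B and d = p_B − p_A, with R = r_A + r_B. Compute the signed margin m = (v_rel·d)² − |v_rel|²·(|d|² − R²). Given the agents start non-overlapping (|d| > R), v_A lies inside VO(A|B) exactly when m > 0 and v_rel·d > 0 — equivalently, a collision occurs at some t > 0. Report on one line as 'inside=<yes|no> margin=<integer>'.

d = (-6, -16),  |d|² = 292;  R = 3+5 = 8,  c = 292−8² = 228
v_rel = (-6, -8),  |v_rel|² = 100;  v_rel·d = (-6)·(-6) + (-8)·(-16) = 164
100·t² − 328·t + 228 = 0  ⇒  m = 164² − 100·228 = 4096
m = 4096 > 0,  v_rel·d = 164 > 0  ⇒  inside

inside=yes margin=4096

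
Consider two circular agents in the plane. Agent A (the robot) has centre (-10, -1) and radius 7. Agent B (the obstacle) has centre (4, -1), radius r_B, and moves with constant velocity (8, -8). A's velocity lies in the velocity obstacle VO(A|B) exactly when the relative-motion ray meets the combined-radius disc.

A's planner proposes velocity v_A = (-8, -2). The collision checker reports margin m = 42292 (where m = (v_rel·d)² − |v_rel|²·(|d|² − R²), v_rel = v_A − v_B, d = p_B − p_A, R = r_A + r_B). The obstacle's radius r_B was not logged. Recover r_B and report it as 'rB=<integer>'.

m = 42292
d = (14, 0);  v_rel = (-16, 6),  |v_rel|² = 292
v_rel×d = (-16)·(0) − (6)·(14) = -84
since m = R²·292 − (-84)²:  R² = (7056 + 42292) / 292 = 169
R = √169 = 13  ⇒  r_B = 13 − 7 = 6

rB=6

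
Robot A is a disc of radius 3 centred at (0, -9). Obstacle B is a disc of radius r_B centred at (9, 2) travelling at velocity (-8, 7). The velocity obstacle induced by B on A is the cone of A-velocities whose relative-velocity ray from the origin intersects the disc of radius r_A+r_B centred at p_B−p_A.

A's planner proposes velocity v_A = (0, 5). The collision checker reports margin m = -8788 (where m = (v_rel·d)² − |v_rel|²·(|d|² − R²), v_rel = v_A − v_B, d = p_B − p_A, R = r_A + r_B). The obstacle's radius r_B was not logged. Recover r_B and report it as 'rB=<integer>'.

m = -8788
d = (9, 11);  v_rel = (8, -2),  |v_rel|² = 68
v_rel×d = (8)·(11) − (-2)·(9) = 106
since m = R²·68 − 106²:  R² = (11236 + -8788) / 68 = 36
R = √36 = 6  ⇒  r_B = 6 − 3 = 3

rB=3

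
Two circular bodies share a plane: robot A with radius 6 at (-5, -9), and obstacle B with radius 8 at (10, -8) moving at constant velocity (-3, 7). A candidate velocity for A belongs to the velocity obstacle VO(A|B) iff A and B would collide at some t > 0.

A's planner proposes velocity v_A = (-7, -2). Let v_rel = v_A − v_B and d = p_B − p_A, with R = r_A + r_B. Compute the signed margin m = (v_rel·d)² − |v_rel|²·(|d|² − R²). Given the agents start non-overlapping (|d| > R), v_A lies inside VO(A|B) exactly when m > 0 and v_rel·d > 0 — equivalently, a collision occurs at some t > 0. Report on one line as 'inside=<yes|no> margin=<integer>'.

d = (15, 1),  |d|² = 226;  R = 6+8 = 14,  c = 226−14² = 30
v_rel = (-4, -9),  |v_rel|² = 97;  v_rel·d = (-4)·(15) + (-9)·(1) = -69
97·t² + 138·t + 30 = 0  ⇒  m = (-69)² − 97·30 = 1851
m = 1851 > 0,  v_rel·d = -69 < 0  ⇒  outside

inside=no margin=1851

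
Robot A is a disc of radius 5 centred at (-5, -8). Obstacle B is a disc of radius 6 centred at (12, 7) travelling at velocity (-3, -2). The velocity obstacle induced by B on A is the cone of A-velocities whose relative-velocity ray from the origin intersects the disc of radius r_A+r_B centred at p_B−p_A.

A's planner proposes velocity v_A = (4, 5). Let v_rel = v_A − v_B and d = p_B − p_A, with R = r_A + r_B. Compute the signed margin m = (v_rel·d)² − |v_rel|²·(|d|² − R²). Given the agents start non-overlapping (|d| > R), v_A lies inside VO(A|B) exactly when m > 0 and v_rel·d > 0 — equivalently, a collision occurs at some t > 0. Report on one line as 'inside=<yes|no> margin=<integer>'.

d = (17, 15),  |d|² = 514;  R = 5+6 = 11,  c = 514−11² = 393
v_rel = (7, 7),  |v_rel|² = 98;  v_rel·d = (7)·(17) + (7)·(15) = 224
98·t² − 448·t + 393 = 0  ⇒  m = 224² − 98·393 = 11662
m = 11662 > 0,  v_rel·d = 224 > 0  ⇒  inside

inside=yes margin=11662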